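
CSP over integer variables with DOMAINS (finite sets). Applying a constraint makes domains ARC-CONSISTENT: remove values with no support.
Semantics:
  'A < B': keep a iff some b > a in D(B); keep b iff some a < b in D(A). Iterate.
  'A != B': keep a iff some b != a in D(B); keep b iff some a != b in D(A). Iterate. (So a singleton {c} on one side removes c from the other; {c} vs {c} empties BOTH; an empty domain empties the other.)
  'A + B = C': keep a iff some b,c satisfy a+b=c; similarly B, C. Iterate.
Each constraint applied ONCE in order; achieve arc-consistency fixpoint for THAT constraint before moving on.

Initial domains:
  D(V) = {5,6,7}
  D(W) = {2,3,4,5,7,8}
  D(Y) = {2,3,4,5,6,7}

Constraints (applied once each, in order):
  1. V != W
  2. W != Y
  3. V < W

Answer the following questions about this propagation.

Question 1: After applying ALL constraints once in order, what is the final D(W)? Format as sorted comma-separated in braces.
Constraint 1 (V != W) on D(V)={5,6,7} D(W)={2,3,4,5,7,8}: no change
Constraint 2 (W != Y) on D(W)={2,3,4,5,7,8} D(Y)={2,3,4,5,6,7}: no change
Constraint 3 (V < W) on D(V)={5,6,7} D(W)={2,3,4,5,7,8}: W {2,3,4,5,7,8}->{7,8}
So after all 3 constraints: D(W) = {7,8}

Answer: {7,8}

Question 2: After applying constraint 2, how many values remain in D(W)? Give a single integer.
Constraint 1 (V != W) on D(V)={5,6,7} D(W)={2,3,4,5,7,8}: no change
Constraint 2 (W != Y) on D(W)={2,3,4,5,7,8} D(Y)={2,3,4,5,6,7}: no change
So after constraint 2: D(W)={2,3,4,5,7,8}, size = 6

Answer: 6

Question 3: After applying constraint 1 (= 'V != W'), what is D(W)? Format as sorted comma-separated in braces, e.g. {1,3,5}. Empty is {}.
Answer: {2,3,4,5,7,8}

Derivation:
Constraint 1 (V != W) on D(V)={5,6,7} D(W)={2,3,4,5,7,8}: no change
So after constraint 1: D(W) = {2,3,4,5,7,8}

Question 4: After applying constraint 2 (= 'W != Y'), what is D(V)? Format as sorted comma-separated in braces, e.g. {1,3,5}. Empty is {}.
Constraint 1 (V != W) on D(V)={5,6,7} D(W)={2,3,4,5,7,8}: no change
Constraint 2 (W != Y) on D(W)={2,3,4,5,7,8} D(Y)={2,3,4,5,6,7}: no change
So after constraint 2: D(V) = {5,6,7}

Answer: {5,6,7}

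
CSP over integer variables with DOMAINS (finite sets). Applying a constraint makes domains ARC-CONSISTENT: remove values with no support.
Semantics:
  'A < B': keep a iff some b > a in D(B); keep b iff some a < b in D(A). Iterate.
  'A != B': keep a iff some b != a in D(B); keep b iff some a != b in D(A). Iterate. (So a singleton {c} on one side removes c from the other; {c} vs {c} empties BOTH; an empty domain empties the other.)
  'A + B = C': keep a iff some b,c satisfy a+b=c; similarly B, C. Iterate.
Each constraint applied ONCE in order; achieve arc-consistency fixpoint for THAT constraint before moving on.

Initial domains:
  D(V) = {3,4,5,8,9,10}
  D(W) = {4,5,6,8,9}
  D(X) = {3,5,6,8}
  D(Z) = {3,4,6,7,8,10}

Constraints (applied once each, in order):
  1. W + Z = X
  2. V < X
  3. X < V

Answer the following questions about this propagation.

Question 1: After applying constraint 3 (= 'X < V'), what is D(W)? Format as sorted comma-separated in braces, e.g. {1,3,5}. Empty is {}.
Constraint 1 (W + Z = X) on D(W)={4,5,6,8,9} D(Z)={3,4,6,7,8,10} D(X)={3,5,6,8}: W {4,5,6,8,9}->{4,5}; Z {3,4,6,7,8,10}->{3,4}; X {3,5,6,8}->{8}
Constraint 2 (V < X) on D(V)={3,4,5,8,9,10} D(X)={8}: V {3,4,5,8,9,10}->{3,4,5}
Constraint 3 (X < V) on D(X)={8} D(V)={3,4,5}: X {8}->{}; V {3,4,5}->{}
So after constraint 3: D(W) = {4,5}

Answer: {4,5}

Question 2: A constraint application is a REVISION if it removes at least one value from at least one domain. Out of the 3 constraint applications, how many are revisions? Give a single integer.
Answer: 3

Derivation:
Constraint 1 (W + Z = X) on D(W)={4,5,6,8,9} D(Z)={3,4,6,7,8,10} D(X)={3,5,6,8}: W {4,5,6,8,9}->{4,5}; Z {3,4,6,7,8,10}->{3,4}; X {3,5,6,8}->{8} => REVISION
Constraint 2 (V < X) on D(V)={3,4,5,8,9,10} D(X)={8}: V {3,4,5,8,9,10}->{3,4,5} => REVISION
Constraint 3 (X < V) on D(X)={8} D(V)={3,4,5}: X {8}->{}; V {3,4,5}->{} => REVISION
Total revisions = 3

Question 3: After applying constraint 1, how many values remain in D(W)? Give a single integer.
Constraint 1 (W + Z = X) on D(W)={4,5,6,8,9} D(Z)={3,4,6,7,8,10} D(X)={3,5,6,8}: W {4,5,6,8,9}->{4,5}; Z {3,4,6,7,8,10}->{3,4}; X {3,5,6,8}->{8}
So after constraint 1: D(W)={4,5}, size = 2

Answer: 2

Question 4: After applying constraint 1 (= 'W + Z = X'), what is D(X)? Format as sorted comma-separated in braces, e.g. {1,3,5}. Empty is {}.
Constraint 1 (W + Z = X) on D(W)={4,5,6,8,9} D(Z)={3,4,6,7,8,10} D(X)={3,5,6,8}: W {4,5,6,8,9}->{4,5}; Z {3,4,6,7,8,10}->{3,4}; X {3,5,6,8}->{8}
So after constraint 1: D(X) = {8}

Answer: {8}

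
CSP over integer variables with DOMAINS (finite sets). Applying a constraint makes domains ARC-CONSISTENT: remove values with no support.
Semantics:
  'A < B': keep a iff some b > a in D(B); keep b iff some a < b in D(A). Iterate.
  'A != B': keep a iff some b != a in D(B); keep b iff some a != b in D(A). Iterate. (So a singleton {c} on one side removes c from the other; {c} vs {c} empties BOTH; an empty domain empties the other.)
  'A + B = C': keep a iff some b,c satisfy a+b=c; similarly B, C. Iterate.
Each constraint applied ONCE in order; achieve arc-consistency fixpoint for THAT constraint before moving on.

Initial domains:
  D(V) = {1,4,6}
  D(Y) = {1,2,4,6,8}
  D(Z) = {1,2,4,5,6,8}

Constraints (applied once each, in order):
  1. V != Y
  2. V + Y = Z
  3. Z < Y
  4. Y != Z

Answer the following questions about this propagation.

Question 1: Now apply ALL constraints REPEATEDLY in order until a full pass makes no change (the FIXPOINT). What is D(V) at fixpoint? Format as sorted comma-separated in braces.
Answer: {}

Derivation:
pass 0 (initial): D(V)={1,4,6}
pass 1: Y {1,2,4,6,8}->{4}; Z {1,2,4,5,6,8}->{2}
pass 2: V {1,4,6}->{}; Y {4}->{}; Z {2}->{}
pass 3: no change
Fixpoint after 3 passes: D(V) = {}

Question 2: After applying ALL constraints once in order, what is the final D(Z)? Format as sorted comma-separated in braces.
Answer: {2}

Derivation:
Constraint 1 (V != Y) on D(V)={1,4,6} D(Y)={1,2,4,6,8}: no change
Constraint 2 (V + Y = Z) on D(V)={1,4,6} D(Y)={1,2,4,6,8} D(Z)={1,2,4,5,6,8}: Y {1,2,4,6,8}->{1,2,4}; Z {1,2,4,5,6,8}->{2,5,6,8}
Constraint 3 (Z < Y) on D(Z)={2,5,6,8} D(Y)={1,2,4}: Z {2,5,6,8}->{2}; Y {1,2,4}->{4}
Constraint 4 (Y != Z) on D(Y)={4} D(Z)={2}: no change
So after all 4 constraints: D(Z) = {2}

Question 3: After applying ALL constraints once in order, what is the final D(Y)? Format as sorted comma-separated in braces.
Answer: {4}

Derivation:
Constraint 1 (V != Y) on D(V)={1,4,6} D(Y)={1,2,4,6,8}: no change
Constraint 2 (V + Y = Z) on D(V)={1,4,6} D(Y)={1,2,4,6,8} D(Z)={1,2,4,5,6,8}: Y {1,2,4,6,8}->{1,2,4}; Z {1,2,4,5,6,8}->{2,5,6,8}
Constraint 3 (Z < Y) on D(Z)={2,5,6,8} D(Y)={1,2,4}: Z {2,5,6,8}->{2}; Y {1,2,4}->{4}
Constraint 4 (Y != Z) on D(Y)={4} D(Z)={2}: no change
So after all 4 constraints: D(Y) = {4}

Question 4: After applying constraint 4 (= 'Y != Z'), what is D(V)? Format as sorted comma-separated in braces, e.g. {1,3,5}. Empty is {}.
Constraint 1 (V != Y) on D(V)={1,4,6} D(Y)={1,2,4,6,8}: no change
Constraint 2 (V + Y = Z) on D(V)={1,4,6} D(Y)={1,2,4,6,8} D(Z)={1,2,4,5,6,8}: Y {1,2,4,6,8}->{1,2,4}; Z {1,2,4,5,6,8}->{2,5,6,8}
Constraint 3 (Z < Y) on D(Z)={2,5,6,8} D(Y)={1,2,4}: Z {2,5,6,8}->{2}; Y {1,2,4}->{4}
Constraint 4 (Y != Z) on D(Y)={4} D(Z)={2}: no change
So after constraint 4: D(V) = {1,4,6}

Answer: {1,4,6}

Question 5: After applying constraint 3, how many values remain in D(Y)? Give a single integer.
Answer: 1

Derivation:
Constraint 1 (V != Y) on D(V)={1,4,6} D(Y)={1,2,4,6,8}: no change
Constraint 2 (V + Y = Z) on D(V)={1,4,6} D(Y)={1,2,4,6,8} D(Z)={1,2,4,5,6,8}: Y {1,2,4,6,8}->{1,2,4}; Z {1,2,4,5,6,8}->{2,5,6,8}
Constraint 3 (Z < Y) on D(Z)={2,5,6,8} D(Y)={1,2,4}: Z {2,5,6,8}->{2}; Y {1,2,4}->{4}
So after constraint 3: D(Y)={4}, size = 1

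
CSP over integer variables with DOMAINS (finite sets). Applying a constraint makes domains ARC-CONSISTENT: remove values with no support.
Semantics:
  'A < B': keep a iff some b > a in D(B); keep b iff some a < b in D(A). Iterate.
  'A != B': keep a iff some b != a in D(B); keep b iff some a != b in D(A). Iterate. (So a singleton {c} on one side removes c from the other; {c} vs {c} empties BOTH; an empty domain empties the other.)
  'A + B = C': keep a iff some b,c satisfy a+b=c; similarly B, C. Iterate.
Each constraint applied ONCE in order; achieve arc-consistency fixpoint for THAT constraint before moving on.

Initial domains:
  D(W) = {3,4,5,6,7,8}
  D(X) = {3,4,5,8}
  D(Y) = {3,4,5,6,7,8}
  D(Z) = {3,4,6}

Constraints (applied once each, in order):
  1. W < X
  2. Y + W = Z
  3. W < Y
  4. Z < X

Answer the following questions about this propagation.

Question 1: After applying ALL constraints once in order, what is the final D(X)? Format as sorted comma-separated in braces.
Answer: {8}

Derivation:
Constraint 1 (W < X) on D(W)={3,4,5,6,7,8} D(X)={3,4,5,8}: W {3,4,5,6,7,8}->{3,4,5,6,7}; X {3,4,5,8}->{4,5,8}
Constraint 2 (Y + W = Z) on D(Y)={3,4,5,6,7,8} D(W)={3,4,5,6,7} D(Z)={3,4,6}: Y {3,4,5,6,7,8}->{3}; W {3,4,5,6,7}->{3}; Z {3,4,6}->{6}
Constraint 3 (W < Y) on D(W)={3} D(Y)={3}: W {3}->{}; Y {3}->{}
Constraint 4 (Z < X) on D(Z)={6} D(X)={4,5,8}: X {4,5,8}->{8}
So after all 4 constraints: D(X) = {8}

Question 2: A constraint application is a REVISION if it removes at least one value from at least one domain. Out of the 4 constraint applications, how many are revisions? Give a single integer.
Answer: 4

Derivation:
Constraint 1 (W < X) on D(W)={3,4,5,6,7,8} D(X)={3,4,5,8}: W {3,4,5,6,7,8}->{3,4,5,6,7}; X {3,4,5,8}->{4,5,8} => REVISION
Constraint 2 (Y + W = Z) on D(Y)={3,4,5,6,7,8} D(W)={3,4,5,6,7} D(Z)={3,4,6}: Y {3,4,5,6,7,8}->{3}; W {3,4,5,6,7}->{3}; Z {3,4,6}->{6} => REVISION
Constraint 3 (W < Y) on D(W)={3} D(Y)={3}: W {3}->{}; Y {3}->{} => REVISION
Constraint 4 (Z < X) on D(Z)={6} D(X)={4,5,8}: X {4,5,8}->{8} => REVISION
Total revisions = 4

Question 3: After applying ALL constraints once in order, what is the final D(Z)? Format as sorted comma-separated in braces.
Answer: {6}

Derivation:
Constraint 1 (W < X) on D(W)={3,4,5,6,7,8} D(X)={3,4,5,8}: W {3,4,5,6,7,8}->{3,4,5,6,7}; X {3,4,5,8}->{4,5,8}
Constraint 2 (Y + W = Z) on D(Y)={3,4,5,6,7,8} D(W)={3,4,5,6,7} D(Z)={3,4,6}: Y {3,4,5,6,7,8}->{3}; W {3,4,5,6,7}->{3}; Z {3,4,6}->{6}
Constraint 3 (W < Y) on D(W)={3} D(Y)={3}: W {3}->{}; Y {3}->{}
Constraint 4 (Z < X) on D(Z)={6} D(X)={4,5,8}: X {4,5,8}->{8}
So after all 4 constraints: D(Z) = {6}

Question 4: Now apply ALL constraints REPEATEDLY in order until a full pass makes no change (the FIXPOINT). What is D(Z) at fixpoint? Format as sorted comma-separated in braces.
Answer: {}

Derivation:
pass 0 (initial): D(Z)={3,4,6}
pass 1: W {3,4,5,6,7,8}->{}; X {3,4,5,8}->{8}; Y {3,4,5,6,7,8}->{}; Z {3,4,6}->{6}
pass 2: X {8}->{}; Z {6}->{}
pass 3: no change
Fixpoint after 3 passes: D(Z) = {}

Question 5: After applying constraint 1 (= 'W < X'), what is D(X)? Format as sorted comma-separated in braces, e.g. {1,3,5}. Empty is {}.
Constraint 1 (W < X) on D(W)={3,4,5,6,7,8} D(X)={3,4,5,8}: W {3,4,5,6,7,8}->{3,4,5,6,7}; X {3,4,5,8}->{4,5,8}
So after constraint 1: D(X) = {4,5,8}

Answer: {4,5,8}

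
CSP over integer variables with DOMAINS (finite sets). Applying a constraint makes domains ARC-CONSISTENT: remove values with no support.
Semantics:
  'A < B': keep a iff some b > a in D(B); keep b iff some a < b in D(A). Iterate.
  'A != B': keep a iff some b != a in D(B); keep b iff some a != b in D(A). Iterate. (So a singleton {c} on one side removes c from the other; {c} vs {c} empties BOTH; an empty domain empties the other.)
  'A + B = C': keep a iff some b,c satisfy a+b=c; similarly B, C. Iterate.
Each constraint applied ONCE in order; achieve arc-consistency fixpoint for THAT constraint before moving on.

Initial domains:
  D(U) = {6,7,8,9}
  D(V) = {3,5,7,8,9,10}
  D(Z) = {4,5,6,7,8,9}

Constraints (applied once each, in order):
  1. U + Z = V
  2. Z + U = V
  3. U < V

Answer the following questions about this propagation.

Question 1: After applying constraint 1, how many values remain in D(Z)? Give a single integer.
Constraint 1 (U + Z = V) on D(U)={6,7,8,9} D(Z)={4,5,6,7,8,9} D(V)={3,5,7,8,9,10}: U {6,7,8,9}->{6}; Z {4,5,6,7,8,9}->{4}; V {3,5,7,8,9,10}->{10}
So after constraint 1: D(Z)={4}, size = 1

Answer: 1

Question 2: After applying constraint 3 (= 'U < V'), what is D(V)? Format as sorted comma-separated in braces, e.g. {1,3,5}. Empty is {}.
Answer: {10}

Derivation:
Constraint 1 (U + Z = V) on D(U)={6,7,8,9} D(Z)={4,5,6,7,8,9} D(V)={3,5,7,8,9,10}: U {6,7,8,9}->{6}; Z {4,5,6,7,8,9}->{4}; V {3,5,7,8,9,10}->{10}
Constraint 2 (Z + U = V) on D(Z)={4} D(U)={6} D(V)={10}: no change
Constraint 3 (U < V) on D(U)={6} D(V)={10}: no change
So after constraint 3: D(V) = {10}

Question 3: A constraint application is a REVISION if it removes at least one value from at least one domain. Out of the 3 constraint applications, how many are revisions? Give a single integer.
Answer: 1

Derivation:
Constraint 1 (U + Z = V) on D(U)={6,7,8,9} D(Z)={4,5,6,7,8,9} D(V)={3,5,7,8,9,10}: U {6,7,8,9}->{6}; Z {4,5,6,7,8,9}->{4}; V {3,5,7,8,9,10}->{10} => REVISION
Constraint 2 (Z + U = V) on D(Z)={4} D(U)={6} D(V)={10}: no change => not a revision
Constraint 3 (U < V) on D(U)={6} D(V)={10}: no change => not a revision
Total revisions = 1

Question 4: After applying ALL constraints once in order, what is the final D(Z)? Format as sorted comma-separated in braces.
Constraint 1 (U + Z = V) on D(U)={6,7,8,9} D(Z)={4,5,6,7,8,9} D(V)={3,5,7,8,9,10}: U {6,7,8,9}->{6}; Z {4,5,6,7,8,9}->{4}; V {3,5,7,8,9,10}->{10}
Constraint 2 (Z + U = V) on D(Z)={4} D(U)={6} D(V)={10}: no change
Constraint 3 (U < V) on D(U)={6} D(V)={10}: no change
So after all 3 constraints: D(Z) = {4}

Answer: {4}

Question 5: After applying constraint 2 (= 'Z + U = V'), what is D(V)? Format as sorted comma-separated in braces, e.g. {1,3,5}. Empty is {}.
Constraint 1 (U + Z = V) on D(U)={6,7,8,9} D(Z)={4,5,6,7,8,9} D(V)={3,5,7,8,9,10}: U {6,7,8,9}->{6}; Z {4,5,6,7,8,9}->{4}; V {3,5,7,8,9,10}->{10}
Constraint 2 (Z + U = V) on D(Z)={4} D(U)={6} D(V)={10}: no change
So after constraint 2: D(V) = {10}

Answer: {10}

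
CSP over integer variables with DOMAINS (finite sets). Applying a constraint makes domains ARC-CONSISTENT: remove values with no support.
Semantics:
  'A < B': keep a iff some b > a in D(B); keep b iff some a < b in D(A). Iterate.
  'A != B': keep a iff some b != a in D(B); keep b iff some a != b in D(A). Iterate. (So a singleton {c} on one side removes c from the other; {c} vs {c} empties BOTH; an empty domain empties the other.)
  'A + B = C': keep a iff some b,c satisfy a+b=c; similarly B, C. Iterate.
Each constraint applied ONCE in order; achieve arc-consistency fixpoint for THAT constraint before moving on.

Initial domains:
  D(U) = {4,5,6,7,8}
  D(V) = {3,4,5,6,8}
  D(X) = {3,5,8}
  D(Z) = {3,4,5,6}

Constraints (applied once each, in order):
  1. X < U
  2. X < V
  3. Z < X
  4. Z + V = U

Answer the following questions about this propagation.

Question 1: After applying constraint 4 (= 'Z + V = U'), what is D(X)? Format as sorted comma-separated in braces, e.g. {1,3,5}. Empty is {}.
Answer: {5}

Derivation:
Constraint 1 (X < U) on D(X)={3,5,8} D(U)={4,5,6,7,8}: X {3,5,8}->{3,5}
Constraint 2 (X < V) on D(X)={3,5} D(V)={3,4,5,6,8}: V {3,4,5,6,8}->{4,5,6,8}
Constraint 3 (Z < X) on D(Z)={3,4,5,6} D(X)={3,5}: Z {3,4,5,6}->{3,4}; X {3,5}->{5}
Constraint 4 (Z + V = U) on D(Z)={3,4} D(V)={4,5,6,8} D(U)={4,5,6,7,8}: V {4,5,6,8}->{4,5}; U {4,5,6,7,8}->{7,8}
So after constraint 4: D(X) = {5}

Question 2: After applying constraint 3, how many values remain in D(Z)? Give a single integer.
Constraint 1 (X < U) on D(X)={3,5,8} D(U)={4,5,6,7,8}: X {3,5,8}->{3,5}
Constraint 2 (X < V) on D(X)={3,5} D(V)={3,4,5,6,8}: V {3,4,5,6,8}->{4,5,6,8}
Constraint 3 (Z < X) on D(Z)={3,4,5,6} D(X)={3,5}: Z {3,4,5,6}->{3,4}; X {3,5}->{5}
So after constraint 3: D(Z)={3,4}, size = 2

Answer: 2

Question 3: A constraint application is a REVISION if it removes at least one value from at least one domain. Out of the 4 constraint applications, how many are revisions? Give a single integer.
Constraint 1 (X < U) on D(X)={3,5,8} D(U)={4,5,6,7,8}: X {3,5,8}->{3,5} => REVISION
Constraint 2 (X < V) on D(X)={3,5} D(V)={3,4,5,6,8}: V {3,4,5,6,8}->{4,5,6,8} => REVISION
Constraint 3 (Z < X) on D(Z)={3,4,5,6} D(X)={3,5}: Z {3,4,5,6}->{3,4}; X {3,5}->{5} => REVISION
Constraint 4 (Z + V = U) on D(Z)={3,4} D(V)={4,5,6,8} D(U)={4,5,6,7,8}: V {4,5,6,8}->{4,5}; U {4,5,6,7,8}->{7,8} => REVISION
Total revisions = 4

Answer: 4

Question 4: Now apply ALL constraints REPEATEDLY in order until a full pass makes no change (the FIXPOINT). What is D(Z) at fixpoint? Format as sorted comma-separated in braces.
Answer: {}

Derivation:
pass 0 (initial): D(Z)={3,4,5,6}
pass 1: U {4,5,6,7,8}->{7,8}; V {3,4,5,6,8}->{4,5}; X {3,5,8}->{5}; Z {3,4,5,6}->{3,4}
pass 2: U {7,8}->{}; V {4,5}->{}; X {5}->{}; Z {3,4}->{}
pass 3: no change
Fixpoint after 3 passes: D(Z) = {}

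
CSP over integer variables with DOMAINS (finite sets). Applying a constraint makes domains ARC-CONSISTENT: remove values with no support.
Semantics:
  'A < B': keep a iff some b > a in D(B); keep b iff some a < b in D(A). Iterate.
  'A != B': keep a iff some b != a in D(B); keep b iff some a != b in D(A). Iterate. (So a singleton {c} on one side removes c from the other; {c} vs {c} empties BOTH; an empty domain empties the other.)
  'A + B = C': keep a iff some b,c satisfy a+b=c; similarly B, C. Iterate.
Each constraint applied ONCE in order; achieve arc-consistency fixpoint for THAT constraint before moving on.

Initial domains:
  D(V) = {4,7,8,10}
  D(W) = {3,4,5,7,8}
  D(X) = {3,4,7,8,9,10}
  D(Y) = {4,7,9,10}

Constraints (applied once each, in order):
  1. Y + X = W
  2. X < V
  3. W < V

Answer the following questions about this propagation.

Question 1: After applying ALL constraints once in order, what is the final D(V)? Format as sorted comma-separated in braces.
Answer: {8,10}

Derivation:
Constraint 1 (Y + X = W) on D(Y)={4,7,9,10} D(X)={3,4,7,8,9,10} D(W)={3,4,5,7,8}: Y {4,7,9,10}->{4}; X {3,4,7,8,9,10}->{3,4}; W {3,4,5,7,8}->{7,8}
Constraint 2 (X < V) on D(X)={3,4} D(V)={4,7,8,10}: no change
Constraint 3 (W < V) on D(W)={7,8} D(V)={4,7,8,10}: V {4,7,8,10}->{8,10}
So after all 3 constraints: D(V) = {8,10}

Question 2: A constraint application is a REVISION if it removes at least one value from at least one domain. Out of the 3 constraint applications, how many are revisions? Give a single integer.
Constraint 1 (Y + X = W) on D(Y)={4,7,9,10} D(X)={3,4,7,8,9,10} D(W)={3,4,5,7,8}: Y {4,7,9,10}->{4}; X {3,4,7,8,9,10}->{3,4}; W {3,4,5,7,8}->{7,8} => REVISION
Constraint 2 (X < V) on D(X)={3,4} D(V)={4,7,8,10}: no change => not a revision
Constraint 3 (W < V) on D(W)={7,8} D(V)={4,7,8,10}: V {4,7,8,10}->{8,10} => REVISION
Total revisions = 2

Answer: 2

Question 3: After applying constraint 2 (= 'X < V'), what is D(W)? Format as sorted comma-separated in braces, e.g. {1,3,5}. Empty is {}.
Answer: {7,8}

Derivation:
Constraint 1 (Y + X = W) on D(Y)={4,7,9,10} D(X)={3,4,7,8,9,10} D(W)={3,4,5,7,8}: Y {4,7,9,10}->{4}; X {3,4,7,8,9,10}->{3,4}; W {3,4,5,7,8}->{7,8}
Constraint 2 (X < V) on D(X)={3,4} D(V)={4,7,8,10}: no change
So after constraint 2: D(W) = {7,8}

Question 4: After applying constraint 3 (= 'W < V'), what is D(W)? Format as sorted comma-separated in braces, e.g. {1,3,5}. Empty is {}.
Constraint 1 (Y + X = W) on D(Y)={4,7,9,10} D(X)={3,4,7,8,9,10} D(W)={3,4,5,7,8}: Y {4,7,9,10}->{4}; X {3,4,7,8,9,10}->{3,4}; W {3,4,5,7,8}->{7,8}
Constraint 2 (X < V) on D(X)={3,4} D(V)={4,7,8,10}: no change
Constraint 3 (W < V) on D(W)={7,8} D(V)={4,7,8,10}: V {4,7,8,10}->{8,10}
So after constraint 3: D(W) = {7,8}

Answer: {7,8}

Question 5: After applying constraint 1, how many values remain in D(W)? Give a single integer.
Answer: 2

Derivation:
Constraint 1 (Y + X = W) on D(Y)={4,7,9,10} D(X)={3,4,7,8,9,10} D(W)={3,4,5,7,8}: Y {4,7,9,10}->{4}; X {3,4,7,8,9,10}->{3,4}; W {3,4,5,7,8}->{7,8}
So after constraint 1: D(W)={7,8}, size = 2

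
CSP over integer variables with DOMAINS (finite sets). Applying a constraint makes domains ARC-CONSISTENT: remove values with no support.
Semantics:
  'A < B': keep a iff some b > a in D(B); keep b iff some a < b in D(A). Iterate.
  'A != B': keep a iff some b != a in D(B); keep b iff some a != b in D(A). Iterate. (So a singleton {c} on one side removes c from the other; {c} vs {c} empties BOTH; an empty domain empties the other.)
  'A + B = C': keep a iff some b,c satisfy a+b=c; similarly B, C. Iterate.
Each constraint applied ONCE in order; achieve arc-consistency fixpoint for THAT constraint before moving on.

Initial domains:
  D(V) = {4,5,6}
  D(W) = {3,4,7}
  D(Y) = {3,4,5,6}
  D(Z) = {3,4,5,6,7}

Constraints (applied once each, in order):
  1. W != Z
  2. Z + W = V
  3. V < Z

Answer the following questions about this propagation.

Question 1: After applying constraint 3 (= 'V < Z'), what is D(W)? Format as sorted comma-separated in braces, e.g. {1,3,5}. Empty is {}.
Constraint 1 (W != Z) on D(W)={3,4,7} D(Z)={3,4,5,6,7}: no change
Constraint 2 (Z + W = V) on D(Z)={3,4,5,6,7} D(W)={3,4,7} D(V)={4,5,6}: Z {3,4,5,6,7}->{3}; W {3,4,7}->{3}; V {4,5,6}->{6}
Constraint 3 (V < Z) on D(V)={6} D(Z)={3}: V {6}->{}; Z {3}->{}
So after constraint 3: D(W) = {3}

Answer: {3}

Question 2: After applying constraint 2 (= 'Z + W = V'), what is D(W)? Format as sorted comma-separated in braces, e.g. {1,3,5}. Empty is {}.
Answer: {3}

Derivation:
Constraint 1 (W != Z) on D(W)={3,4,7} D(Z)={3,4,5,6,7}: no change
Constraint 2 (Z + W = V) on D(Z)={3,4,5,6,7} D(W)={3,4,7} D(V)={4,5,6}: Z {3,4,5,6,7}->{3}; W {3,4,7}->{3}; V {4,5,6}->{6}
So after constraint 2: D(W) = {3}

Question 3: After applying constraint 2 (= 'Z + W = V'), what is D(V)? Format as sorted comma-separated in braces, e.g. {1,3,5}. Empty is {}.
Constraint 1 (W != Z) on D(W)={3,4,7} D(Z)={3,4,5,6,7}: no change
Constraint 2 (Z + W = V) on D(Z)={3,4,5,6,7} D(W)={3,4,7} D(V)={4,5,6}: Z {3,4,5,6,7}->{3}; W {3,4,7}->{3}; V {4,5,6}->{6}
So after constraint 2: D(V) = {6}

Answer: {6}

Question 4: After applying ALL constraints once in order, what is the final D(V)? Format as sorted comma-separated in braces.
Constraint 1 (W != Z) on D(W)={3,4,7} D(Z)={3,4,5,6,7}: no change
Constraint 2 (Z + W = V) on D(Z)={3,4,5,6,7} D(W)={3,4,7} D(V)={4,5,6}: Z {3,4,5,6,7}->{3}; W {3,4,7}->{3}; V {4,5,6}->{6}
Constraint 3 (V < Z) on D(V)={6} D(Z)={3}: V {6}->{}; Z {3}->{}
So after all 3 constraints: D(V) = {}

Answer: {}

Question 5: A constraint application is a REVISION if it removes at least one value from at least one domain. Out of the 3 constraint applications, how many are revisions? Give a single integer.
Answer: 2

Derivation:
Constraint 1 (W != Z) on D(W)={3,4,7} D(Z)={3,4,5,6,7}: no change => not a revision
Constraint 2 (Z + W = V) on D(Z)={3,4,5,6,7} D(W)={3,4,7} D(V)={4,5,6}: Z {3,4,5,6,7}->{3}; W {3,4,7}->{3}; V {4,5,6}->{6} => REVISION
Constraint 3 (V < Z) on D(V)={6} D(Z)={3}: V {6}->{}; Z {3}->{} => REVISION
Total revisions = 2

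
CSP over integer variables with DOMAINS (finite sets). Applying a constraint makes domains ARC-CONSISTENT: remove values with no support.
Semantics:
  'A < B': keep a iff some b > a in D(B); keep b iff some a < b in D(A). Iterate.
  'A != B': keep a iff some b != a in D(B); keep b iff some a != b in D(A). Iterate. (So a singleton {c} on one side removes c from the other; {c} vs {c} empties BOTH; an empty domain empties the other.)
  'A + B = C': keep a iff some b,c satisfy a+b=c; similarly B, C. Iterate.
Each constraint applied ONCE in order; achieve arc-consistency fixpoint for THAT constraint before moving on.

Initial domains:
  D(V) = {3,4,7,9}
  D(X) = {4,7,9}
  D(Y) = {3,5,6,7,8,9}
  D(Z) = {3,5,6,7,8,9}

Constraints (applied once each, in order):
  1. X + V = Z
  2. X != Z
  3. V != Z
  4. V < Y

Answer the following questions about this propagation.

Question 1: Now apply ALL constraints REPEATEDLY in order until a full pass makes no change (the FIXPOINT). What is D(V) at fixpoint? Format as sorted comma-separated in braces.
pass 0 (initial): D(V)={3,4,7,9}
pass 1: V {3,4,7,9}->{3,4}; X {4,7,9}->{4}; Y {3,5,6,7,8,9}->{5,6,7,8,9}; Z {3,5,6,7,8,9}->{7,8}
pass 2: no change
Fixpoint after 2 passes: D(V) = {3,4}

Answer: {3,4}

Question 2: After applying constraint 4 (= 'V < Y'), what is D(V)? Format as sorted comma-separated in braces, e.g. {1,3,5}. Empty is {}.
Answer: {3,4}

Derivation:
Constraint 1 (X + V = Z) on D(X)={4,7,9} D(V)={3,4,7,9} D(Z)={3,5,6,7,8,9}: X {4,7,9}->{4}; V {3,4,7,9}->{3,4}; Z {3,5,6,7,8,9}->{7,8}
Constraint 2 (X != Z) on D(X)={4} D(Z)={7,8}: no change
Constraint 3 (V != Z) on D(V)={3,4} D(Z)={7,8}: no change
Constraint 4 (V < Y) on D(V)={3,4} D(Y)={3,5,6,7,8,9}: Y {3,5,6,7,8,9}->{5,6,7,8,9}
So after constraint 4: D(V) = {3,4}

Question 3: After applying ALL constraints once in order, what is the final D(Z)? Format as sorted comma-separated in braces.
Constraint 1 (X + V = Z) on D(X)={4,7,9} D(V)={3,4,7,9} D(Z)={3,5,6,7,8,9}: X {4,7,9}->{4}; V {3,4,7,9}->{3,4}; Z {3,5,6,7,8,9}->{7,8}
Constraint 2 (X != Z) on D(X)={4} D(Z)={7,8}: no change
Constraint 3 (V != Z) on D(V)={3,4} D(Z)={7,8}: no change
Constraint 4 (V < Y) on D(V)={3,4} D(Y)={3,5,6,7,8,9}: Y {3,5,6,7,8,9}->{5,6,7,8,9}
So after all 4 constraints: D(Z) = {7,8}

Answer: {7,8}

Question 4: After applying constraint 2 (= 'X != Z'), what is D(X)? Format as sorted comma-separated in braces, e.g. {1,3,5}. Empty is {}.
Constraint 1 (X + V = Z) on D(X)={4,7,9} D(V)={3,4,7,9} D(Z)={3,5,6,7,8,9}: X {4,7,9}->{4}; V {3,4,7,9}->{3,4}; Z {3,5,6,7,8,9}->{7,8}
Constraint 2 (X != Z) on D(X)={4} D(Z)={7,8}: no change
So after constraint 2: D(X) = {4}

Answer: {4}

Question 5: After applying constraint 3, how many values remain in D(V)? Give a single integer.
Constraint 1 (X + V = Z) on D(X)={4,7,9} D(V)={3,4,7,9} D(Z)={3,5,6,7,8,9}: X {4,7,9}->{4}; V {3,4,7,9}->{3,4}; Z {3,5,6,7,8,9}->{7,8}
Constraint 2 (X != Z) on D(X)={4} D(Z)={7,8}: no change
Constraint 3 (V != Z) on D(V)={3,4} D(Z)={7,8}: no change
So after constraint 3: D(V)={3,4}, size = 2

Answer: 2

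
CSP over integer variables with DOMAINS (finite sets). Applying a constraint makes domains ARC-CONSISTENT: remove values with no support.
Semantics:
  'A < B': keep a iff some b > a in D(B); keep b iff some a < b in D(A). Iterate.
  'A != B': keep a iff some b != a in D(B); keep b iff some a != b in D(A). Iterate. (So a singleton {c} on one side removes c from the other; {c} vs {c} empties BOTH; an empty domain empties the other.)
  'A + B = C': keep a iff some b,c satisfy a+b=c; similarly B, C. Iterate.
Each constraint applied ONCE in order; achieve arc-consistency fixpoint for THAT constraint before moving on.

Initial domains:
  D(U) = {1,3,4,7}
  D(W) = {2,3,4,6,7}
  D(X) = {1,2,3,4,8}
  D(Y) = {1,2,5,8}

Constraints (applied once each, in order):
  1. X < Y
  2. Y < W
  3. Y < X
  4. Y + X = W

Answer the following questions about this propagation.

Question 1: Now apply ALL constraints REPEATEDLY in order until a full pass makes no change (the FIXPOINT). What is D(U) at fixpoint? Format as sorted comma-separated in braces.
pass 0 (initial): D(U)={1,3,4,7}
pass 1: W {2,3,4,6,7}->{6}; X {1,2,3,4,8}->{4}; Y {1,2,5,8}->{2}
pass 2: W {6}->{}; X {4}->{}; Y {2}->{}
pass 3: no change
Fixpoint after 3 passes: D(U) = {1,3,4,7}

Answer: {1,3,4,7}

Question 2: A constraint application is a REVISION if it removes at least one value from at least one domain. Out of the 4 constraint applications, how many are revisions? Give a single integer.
Constraint 1 (X < Y) on D(X)={1,2,3,4,8} D(Y)={1,2,5,8}: X {1,2,3,4,8}->{1,2,3,4}; Y {1,2,5,8}->{2,5,8} => REVISION
Constraint 2 (Y < W) on D(Y)={2,5,8} D(W)={2,3,4,6,7}: Y {2,5,8}->{2,5}; W {2,3,4,6,7}->{3,4,6,7} => REVISION
Constraint 3 (Y < X) on D(Y)={2,5} D(X)={1,2,3,4}: Y {2,5}->{2}; X {1,2,3,4}->{3,4} => REVISION
Constraint 4 (Y + X = W) on D(Y)={2} D(X)={3,4} D(W)={3,4,6,7}: X {3,4}->{4}; W {3,4,6,7}->{6} => REVISION
Total revisions = 4

Answer: 4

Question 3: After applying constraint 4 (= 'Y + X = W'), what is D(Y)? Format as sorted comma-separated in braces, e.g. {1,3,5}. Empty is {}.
Answer: {2}

Derivation:
Constraint 1 (X < Y) on D(X)={1,2,3,4,8} D(Y)={1,2,5,8}: X {1,2,3,4,8}->{1,2,3,4}; Y {1,2,5,8}->{2,5,8}
Constraint 2 (Y < W) on D(Y)={2,5,8} D(W)={2,3,4,6,7}: Y {2,5,8}->{2,5}; W {2,3,4,6,7}->{3,4,6,7}
Constraint 3 (Y < X) on D(Y)={2,5} D(X)={1,2,3,4}: Y {2,5}->{2}; X {1,2,3,4}->{3,4}
Constraint 4 (Y + X = W) on D(Y)={2} D(X)={3,4} D(W)={3,4,6,7}: X {3,4}->{4}; W {3,4,6,7}->{6}
So after constraint 4: D(Y) = {2}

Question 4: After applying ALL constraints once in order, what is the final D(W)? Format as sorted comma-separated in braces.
Constraint 1 (X < Y) on D(X)={1,2,3,4,8} D(Y)={1,2,5,8}: X {1,2,3,4,8}->{1,2,3,4}; Y {1,2,5,8}->{2,5,8}
Constraint 2 (Y < W) on D(Y)={2,5,8} D(W)={2,3,4,6,7}: Y {2,5,8}->{2,5}; W {2,3,4,6,7}->{3,4,6,7}
Constraint 3 (Y < X) on D(Y)={2,5} D(X)={1,2,3,4}: Y {2,5}->{2}; X {1,2,3,4}->{3,4}
Constraint 4 (Y + X = W) on D(Y)={2} D(X)={3,4} D(W)={3,4,6,7}: X {3,4}->{4}; W {3,4,6,7}->{6}
So after all 4 constraints: D(W) = {6}

Answer: {6}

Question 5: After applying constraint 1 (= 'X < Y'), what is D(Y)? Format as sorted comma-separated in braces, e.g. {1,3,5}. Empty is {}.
Answer: {2,5,8}

Derivation:
Constraint 1 (X < Y) on D(X)={1,2,3,4,8} D(Y)={1,2,5,8}: X {1,2,3,4,8}->{1,2,3,4}; Y {1,2,5,8}->{2,5,8}
So after constraint 1: D(Y) = {2,5,8}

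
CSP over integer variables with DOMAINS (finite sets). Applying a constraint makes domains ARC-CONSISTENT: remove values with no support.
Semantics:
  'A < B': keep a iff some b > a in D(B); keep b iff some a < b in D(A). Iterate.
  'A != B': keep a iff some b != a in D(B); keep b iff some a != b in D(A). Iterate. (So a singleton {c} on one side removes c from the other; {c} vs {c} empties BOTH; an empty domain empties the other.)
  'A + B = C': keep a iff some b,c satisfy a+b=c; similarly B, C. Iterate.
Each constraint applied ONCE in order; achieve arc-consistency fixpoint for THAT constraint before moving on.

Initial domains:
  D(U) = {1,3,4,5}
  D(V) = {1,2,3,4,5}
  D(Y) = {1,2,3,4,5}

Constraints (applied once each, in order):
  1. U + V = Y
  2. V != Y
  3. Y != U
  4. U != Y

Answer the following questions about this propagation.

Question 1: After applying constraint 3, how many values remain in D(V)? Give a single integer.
Answer: 4

Derivation:
Constraint 1 (U + V = Y) on D(U)={1,3,4,5} D(V)={1,2,3,4,5} D(Y)={1,2,3,4,5}: U {1,3,4,5}->{1,3,4}; V {1,2,3,4,5}->{1,2,3,4}; Y {1,2,3,4,5}->{2,3,4,5}
Constraint 2 (V != Y) on D(V)={1,2,3,4} D(Y)={2,3,4,5}: no change
Constraint 3 (Y != U) on D(Y)={2,3,4,5} D(U)={1,3,4}: no change
So after constraint 3: D(V)={1,2,3,4}, size = 4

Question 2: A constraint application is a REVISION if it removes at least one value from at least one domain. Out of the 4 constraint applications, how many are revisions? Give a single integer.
Answer: 1

Derivation:
Constraint 1 (U + V = Y) on D(U)={1,3,4,5} D(V)={1,2,3,4,5} D(Y)={1,2,3,4,5}: U {1,3,4,5}->{1,3,4}; V {1,2,3,4,5}->{1,2,3,4}; Y {1,2,3,4,5}->{2,3,4,5} => REVISION
Constraint 2 (V != Y) on D(V)={1,2,3,4} D(Y)={2,3,4,5}: no change => not a revision
Constraint 3 (Y != U) on D(Y)={2,3,4,5} D(U)={1,3,4}: no change => not a revision
Constraint 4 (U != Y) on D(U)={1,3,4} D(Y)={2,3,4,5}: no change => not a revision
Total revisions = 1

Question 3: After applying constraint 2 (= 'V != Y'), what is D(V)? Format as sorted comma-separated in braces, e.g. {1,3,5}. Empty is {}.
Answer: {1,2,3,4}

Derivation:
Constraint 1 (U + V = Y) on D(U)={1,3,4,5} D(V)={1,2,3,4,5} D(Y)={1,2,3,4,5}: U {1,3,4,5}->{1,3,4}; V {1,2,3,4,5}->{1,2,3,4}; Y {1,2,3,4,5}->{2,3,4,5}
Constraint 2 (V != Y) on D(V)={1,2,3,4} D(Y)={2,3,4,5}: no change
So after constraint 2: D(V) = {1,2,3,4}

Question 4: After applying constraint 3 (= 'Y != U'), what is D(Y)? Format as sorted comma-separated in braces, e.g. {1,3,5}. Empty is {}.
Constraint 1 (U + V = Y) on D(U)={1,3,4,5} D(V)={1,2,3,4,5} D(Y)={1,2,3,4,5}: U {1,3,4,5}->{1,3,4}; V {1,2,3,4,5}->{1,2,3,4}; Y {1,2,3,4,5}->{2,3,4,5}
Constraint 2 (V != Y) on D(V)={1,2,3,4} D(Y)={2,3,4,5}: no change
Constraint 3 (Y != U) on D(Y)={2,3,4,5} D(U)={1,3,4}: no change
So after constraint 3: D(Y) = {2,3,4,5}

Answer: {2,3,4,5}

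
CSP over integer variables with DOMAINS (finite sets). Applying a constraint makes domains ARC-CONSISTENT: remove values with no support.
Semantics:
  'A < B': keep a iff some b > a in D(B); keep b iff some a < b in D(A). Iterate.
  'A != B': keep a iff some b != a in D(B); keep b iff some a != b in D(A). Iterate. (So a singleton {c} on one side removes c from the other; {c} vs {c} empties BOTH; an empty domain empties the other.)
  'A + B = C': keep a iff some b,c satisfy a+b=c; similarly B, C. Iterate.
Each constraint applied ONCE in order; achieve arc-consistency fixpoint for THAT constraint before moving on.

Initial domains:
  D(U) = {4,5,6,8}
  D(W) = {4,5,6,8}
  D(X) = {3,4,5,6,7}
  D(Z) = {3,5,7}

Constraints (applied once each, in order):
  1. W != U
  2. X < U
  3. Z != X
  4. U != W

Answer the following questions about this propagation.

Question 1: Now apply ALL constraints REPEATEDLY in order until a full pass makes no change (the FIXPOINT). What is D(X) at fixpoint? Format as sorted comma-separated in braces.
Answer: {3,4,5,6,7}

Derivation:
pass 0 (initial): D(X)={3,4,5,6,7}
pass 1: no change
Fixpoint after 1 passes: D(X) = {3,4,5,6,7}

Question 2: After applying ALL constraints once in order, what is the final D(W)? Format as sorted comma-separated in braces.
Constraint 1 (W != U) on D(W)={4,5,6,8} D(U)={4,5,6,8}: no change
Constraint 2 (X < U) on D(X)={3,4,5,6,7} D(U)={4,5,6,8}: no change
Constraint 3 (Z != X) on D(Z)={3,5,7} D(X)={3,4,5,6,7}: no change
Constraint 4 (U != W) on D(U)={4,5,6,8} D(W)={4,5,6,8}: no change
So after all 4 constraints: D(W) = {4,5,6,8}

Answer: {4,5,6,8}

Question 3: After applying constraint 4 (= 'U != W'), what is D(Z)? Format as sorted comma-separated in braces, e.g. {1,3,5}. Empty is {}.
Answer: {3,5,7}

Derivation:
Constraint 1 (W != U) on D(W)={4,5,6,8} D(U)={4,5,6,8}: no change
Constraint 2 (X < U) on D(X)={3,4,5,6,7} D(U)={4,5,6,8}: no change
Constraint 3 (Z != X) on D(Z)={3,5,7} D(X)={3,4,5,6,7}: no change
Constraint 4 (U != W) on D(U)={4,5,6,8} D(W)={4,5,6,8}: no change
So after constraint 4: D(Z) = {3,5,7}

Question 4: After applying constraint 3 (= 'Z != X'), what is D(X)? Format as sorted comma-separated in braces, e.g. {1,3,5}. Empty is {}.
Constraint 1 (W != U) on D(W)={4,5,6,8} D(U)={4,5,6,8}: no change
Constraint 2 (X < U) on D(X)={3,4,5,6,7} D(U)={4,5,6,8}: no change
Constraint 3 (Z != X) on D(Z)={3,5,7} D(X)={3,4,5,6,7}: no change
So after constraint 3: D(X) = {3,4,5,6,7}

Answer: {3,4,5,6,7}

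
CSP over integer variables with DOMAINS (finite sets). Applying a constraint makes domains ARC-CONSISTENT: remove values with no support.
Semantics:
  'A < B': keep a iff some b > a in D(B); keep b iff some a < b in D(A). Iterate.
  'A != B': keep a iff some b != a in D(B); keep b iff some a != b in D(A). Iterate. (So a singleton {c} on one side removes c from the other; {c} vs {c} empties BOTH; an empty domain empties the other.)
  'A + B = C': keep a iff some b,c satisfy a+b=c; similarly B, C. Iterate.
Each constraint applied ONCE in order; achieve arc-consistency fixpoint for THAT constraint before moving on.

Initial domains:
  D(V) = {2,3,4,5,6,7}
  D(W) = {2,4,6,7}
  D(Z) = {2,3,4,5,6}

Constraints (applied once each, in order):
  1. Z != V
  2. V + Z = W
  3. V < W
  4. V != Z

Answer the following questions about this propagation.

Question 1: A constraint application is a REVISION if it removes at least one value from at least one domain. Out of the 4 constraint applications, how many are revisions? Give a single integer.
Constraint 1 (Z != V) on D(Z)={2,3,4,5,6} D(V)={2,3,4,5,6,7}: no change => not a revision
Constraint 2 (V + Z = W) on D(V)={2,3,4,5,6,7} D(Z)={2,3,4,5,6} D(W)={2,4,6,7}: V {2,3,4,5,6,7}->{2,3,4,5}; Z {2,3,4,5,6}->{2,3,4,5}; W {2,4,6,7}->{4,6,7} => REVISION
Constraint 3 (V < W) on D(V)={2,3,4,5} D(W)={4,6,7}: no change => not a revision
Constraint 4 (V != Z) on D(V)={2,3,4,5} D(Z)={2,3,4,5}: no change => not a revision
Total revisions = 1

Answer: 1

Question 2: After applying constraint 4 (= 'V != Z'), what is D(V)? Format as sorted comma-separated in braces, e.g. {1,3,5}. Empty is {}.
Answer: {2,3,4,5}

Derivation:
Constraint 1 (Z != V) on D(Z)={2,3,4,5,6} D(V)={2,3,4,5,6,7}: no change
Constraint 2 (V + Z = W) on D(V)={2,3,4,5,6,7} D(Z)={2,3,4,5,6} D(W)={2,4,6,7}: V {2,3,4,5,6,7}->{2,3,4,5}; Z {2,3,4,5,6}->{2,3,4,5}; W {2,4,6,7}->{4,6,7}
Constraint 3 (V < W) on D(V)={2,3,4,5} D(W)={4,6,7}: no change
Constraint 4 (V != Z) on D(V)={2,3,4,5} D(Z)={2,3,4,5}: no change
So after constraint 4: D(V) = {2,3,4,5}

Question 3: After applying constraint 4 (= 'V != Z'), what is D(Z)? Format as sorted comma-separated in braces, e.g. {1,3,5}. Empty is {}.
Answer: {2,3,4,5}

Derivation:
Constraint 1 (Z != V) on D(Z)={2,3,4,5,6} D(V)={2,3,4,5,6,7}: no change
Constraint 2 (V + Z = W) on D(V)={2,3,4,5,6,7} D(Z)={2,3,4,5,6} D(W)={2,4,6,7}: V {2,3,4,5,6,7}->{2,3,4,5}; Z {2,3,4,5,6}->{2,3,4,5}; W {2,4,6,7}->{4,6,7}
Constraint 3 (V < W) on D(V)={2,3,4,5} D(W)={4,6,7}: no change
Constraint 4 (V != Z) on D(V)={2,3,4,5} D(Z)={2,3,4,5}: no change
So after constraint 4: D(Z) = {2,3,4,5}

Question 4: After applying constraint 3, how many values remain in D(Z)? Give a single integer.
Answer: 4

Derivation:
Constraint 1 (Z != V) on D(Z)={2,3,4,5,6} D(V)={2,3,4,5,6,7}: no change
Constraint 2 (V + Z = W) on D(V)={2,3,4,5,6,7} D(Z)={2,3,4,5,6} D(W)={2,4,6,7}: V {2,3,4,5,6,7}->{2,3,4,5}; Z {2,3,4,5,6}->{2,3,4,5}; W {2,4,6,7}->{4,6,7}
Constraint 3 (V < W) on D(V)={2,3,4,5} D(W)={4,6,7}: no change
So after constraint 3: D(Z)={2,3,4,5}, size = 4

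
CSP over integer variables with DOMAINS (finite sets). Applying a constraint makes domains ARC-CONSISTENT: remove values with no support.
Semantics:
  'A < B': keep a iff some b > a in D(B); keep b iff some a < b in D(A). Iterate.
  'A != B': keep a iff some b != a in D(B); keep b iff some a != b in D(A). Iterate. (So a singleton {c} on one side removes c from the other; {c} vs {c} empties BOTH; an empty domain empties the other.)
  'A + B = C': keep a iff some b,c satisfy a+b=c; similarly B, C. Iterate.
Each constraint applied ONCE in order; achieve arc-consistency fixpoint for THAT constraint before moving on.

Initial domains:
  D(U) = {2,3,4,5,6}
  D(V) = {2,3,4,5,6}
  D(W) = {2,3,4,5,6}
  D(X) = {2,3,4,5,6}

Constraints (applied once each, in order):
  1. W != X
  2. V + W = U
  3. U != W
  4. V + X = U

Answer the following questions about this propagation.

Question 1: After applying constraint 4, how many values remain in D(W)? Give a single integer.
Constraint 1 (W != X) on D(W)={2,3,4,5,6} D(X)={2,3,4,5,6}: no change
Constraint 2 (V + W = U) on D(V)={2,3,4,5,6} D(W)={2,3,4,5,6} D(U)={2,3,4,5,6}: V {2,3,4,5,6}->{2,3,4}; W {2,3,4,5,6}->{2,3,4}; U {2,3,4,5,6}->{4,5,6}
Constraint 3 (U != W) on D(U)={4,5,6} D(W)={2,3,4}: no change
Constraint 4 (V + X = U) on D(V)={2,3,4} D(X)={2,3,4,5,6} D(U)={4,5,6}: X {2,3,4,5,6}->{2,3,4}
So after constraint 4: D(W)={2,3,4}, size = 3

Answer: 3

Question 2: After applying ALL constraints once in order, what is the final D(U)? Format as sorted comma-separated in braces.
Answer: {4,5,6}

Derivation:
Constraint 1 (W != X) on D(W)={2,3,4,5,6} D(X)={2,3,4,5,6}: no change
Constraint 2 (V + W = U) on D(V)={2,3,4,5,6} D(W)={2,3,4,5,6} D(U)={2,3,4,5,6}: V {2,3,4,5,6}->{2,3,4}; W {2,3,4,5,6}->{2,3,4}; U {2,3,4,5,6}->{4,5,6}
Constraint 3 (U != W) on D(U)={4,5,6} D(W)={2,3,4}: no change
Constraint 4 (V + X = U) on D(V)={2,3,4} D(X)={2,3,4,5,6} D(U)={4,5,6}: X {2,3,4,5,6}->{2,3,4}
So after all 4 constraints: D(U) = {4,5,6}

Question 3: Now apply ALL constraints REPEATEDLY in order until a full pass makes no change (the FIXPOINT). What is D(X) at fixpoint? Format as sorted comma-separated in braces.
pass 0 (initial): D(X)={2,3,4,5,6}
pass 1: U {2,3,4,5,6}->{4,5,6}; V {2,3,4,5,6}->{2,3,4}; W {2,3,4,5,6}->{2,3,4}; X {2,3,4,5,6}->{2,3,4}
pass 2: no change
Fixpoint after 2 passes: D(X) = {2,3,4}

Answer: {2,3,4}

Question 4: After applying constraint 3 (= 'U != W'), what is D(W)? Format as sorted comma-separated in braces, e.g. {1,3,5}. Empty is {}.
Constraint 1 (W != X) on D(W)={2,3,4,5,6} D(X)={2,3,4,5,6}: no change
Constraint 2 (V + W = U) on D(V)={2,3,4,5,6} D(W)={2,3,4,5,6} D(U)={2,3,4,5,6}: V {2,3,4,5,6}->{2,3,4}; W {2,3,4,5,6}->{2,3,4}; U {2,3,4,5,6}->{4,5,6}
Constraint 3 (U != W) on D(U)={4,5,6} D(W)={2,3,4}: no change
So after constraint 3: D(W) = {2,3,4}

Answer: {2,3,4}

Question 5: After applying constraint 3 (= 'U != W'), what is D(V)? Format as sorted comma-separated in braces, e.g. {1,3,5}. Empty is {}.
Answer: {2,3,4}

Derivation:
Constraint 1 (W != X) on D(W)={2,3,4,5,6} D(X)={2,3,4,5,6}: no change
Constraint 2 (V + W = U) on D(V)={2,3,4,5,6} D(W)={2,3,4,5,6} D(U)={2,3,4,5,6}: V {2,3,4,5,6}->{2,3,4}; W {2,3,4,5,6}->{2,3,4}; U {2,3,4,5,6}->{4,5,6}
Constraint 3 (U != W) on D(U)={4,5,6} D(W)={2,3,4}: no change
So after constraint 3: D(V) = {2,3,4}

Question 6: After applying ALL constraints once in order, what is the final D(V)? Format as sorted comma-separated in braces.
Answer: {2,3,4}

Derivation:
Constraint 1 (W != X) on D(W)={2,3,4,5,6} D(X)={2,3,4,5,6}: no change
Constraint 2 (V + W = U) on D(V)={2,3,4,5,6} D(W)={2,3,4,5,6} D(U)={2,3,4,5,6}: V {2,3,4,5,6}->{2,3,4}; W {2,3,4,5,6}->{2,3,4}; U {2,3,4,5,6}->{4,5,6}
Constraint 3 (U != W) on D(U)={4,5,6} D(W)={2,3,4}: no change
Constraint 4 (V + X = U) on D(V)={2,3,4} D(X)={2,3,4,5,6} D(U)={4,5,6}: X {2,3,4,5,6}->{2,3,4}
So after all 4 constraints: D(V) = {2,3,4}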